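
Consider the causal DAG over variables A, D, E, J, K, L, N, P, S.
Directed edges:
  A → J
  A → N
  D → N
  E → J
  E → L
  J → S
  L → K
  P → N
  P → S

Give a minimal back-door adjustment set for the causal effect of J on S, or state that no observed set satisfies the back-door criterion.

desc(J)\{J}={S}; candidates ⊆ {A,D,E,K,L,N,P}.
∅: J⊥S given ∅ in G with J→· removed — back-door holds.

J→S: minimal back-door set ∅.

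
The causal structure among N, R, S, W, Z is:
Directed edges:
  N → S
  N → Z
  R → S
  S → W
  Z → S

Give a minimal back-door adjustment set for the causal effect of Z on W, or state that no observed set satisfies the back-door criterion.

Z→W: minimal back-door set {N}.

desc(Z)\{Z}={S,W}; candidates ⊆ {N,R}.
size 0: {}; under {} Z still reaches {N,S,W} ∋ W.
{N}: Z⊥W given {N} in G with Z→· removed — back-door holds.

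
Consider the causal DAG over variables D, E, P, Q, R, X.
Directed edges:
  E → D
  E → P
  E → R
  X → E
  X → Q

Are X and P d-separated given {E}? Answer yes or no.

Bayes-Ball from X | {E} reaches {Q}.
P ∉ reach(X|{E}) ⇒ X ⊥ P | {E}.

Yes — X ⊥ P | {E}.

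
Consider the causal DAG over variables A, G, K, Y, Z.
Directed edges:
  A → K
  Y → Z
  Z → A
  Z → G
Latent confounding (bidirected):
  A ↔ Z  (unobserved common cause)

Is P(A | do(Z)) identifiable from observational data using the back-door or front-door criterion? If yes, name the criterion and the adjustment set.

P(A|do(Z)): not identifiable (no BD/FD set).

desc(Z)\{Z}={A,G,K}; candidates ⊆ {Y}.
Z↔A: latent back-door arc(s) into Z.
size 0: {}; under {} Z still reaches {A,K,Y} ∋ A.
size 1: {Y}; under {Y} Z still reaches {A,K} ∋ A.
Z↔A cannot be blocked by any observed set — no back-door set.
No mediator lies on a directed Z→…→A path.
Neither criterion identifies P(A|do(Z)) in this graph.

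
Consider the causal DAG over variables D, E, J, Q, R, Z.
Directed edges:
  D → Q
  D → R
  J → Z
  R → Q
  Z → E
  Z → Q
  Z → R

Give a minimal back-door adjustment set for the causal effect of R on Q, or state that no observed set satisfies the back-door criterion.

R→Q: minimal back-door set {D, Z}.

desc(R)\{R}={Q}; candidates ⊆ {D,E,J,Z}.
size 0: {}; under {} R still reaches {D,E,J,Q,Z} ∋ Q.
size 1: {D}, {E}, {J} …(+1); under {D} R still reaches {E,J,Q,Z} ∋ Q.
{D,Z}: R⊥Q given {D,Z} in G with R→· removed — back-door holds.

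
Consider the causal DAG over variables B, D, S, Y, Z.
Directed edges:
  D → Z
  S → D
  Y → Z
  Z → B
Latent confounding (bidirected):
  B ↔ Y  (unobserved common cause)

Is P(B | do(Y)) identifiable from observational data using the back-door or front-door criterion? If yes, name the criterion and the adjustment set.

P(B|do(Y)): frontdoor, adjust for {Z}.

desc(Y)\{Y}={B,Z}; candidates ⊆ {D,S}.
Y↔B: latent back-door arc(s) into Y.
size 0: {}; under {} Y still reaches {B} ∋ B.
size 1: {D}, {S}; under {D} Y still reaches {B} ∋ B.
size 2: {D,S}; under {D,S} Y still reaches {B} ∋ B.
Y↔B cannot be blocked by any observed set — no back-door set.
{Z}: (i) intercepts every directed Y→B path; (ii) no back-door Y→{Z}; (iii) {Y} blocks every back-door {Z}→B. Front-door holds.
P(B|do(Y)) = Σ_{Z} P(Z|Y) Σ_{Y'} P(B|Z,Y')P(Y').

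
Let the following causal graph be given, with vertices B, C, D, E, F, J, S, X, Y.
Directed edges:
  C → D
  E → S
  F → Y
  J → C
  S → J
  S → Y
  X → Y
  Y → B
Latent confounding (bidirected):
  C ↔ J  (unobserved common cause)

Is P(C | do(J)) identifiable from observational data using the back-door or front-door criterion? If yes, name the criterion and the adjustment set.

P(C|do(J)): not identifiable (no BD/FD set).

desc(J)\{J}={C,D}; candidates ⊆ {B,E,F,S,X,Y}.
J↔C: latent back-door arc(s) into J.
size 0: {}; under {} J still reaches {B,C,D,E,S,Y} ∋ C.
size 1: {B}, {E}, {F} …(+3); under {B} J still reaches {C,D,E,F,S,X,Y} ∋ C.
size 2: {B,E}, {B,F}, {B,S} …(+12); under {B,E} J still reaches {C,D,F,S,X,Y} ∋ C.
J↔C cannot be blocked by any observed set — no back-door set.
No mediator lies on a directed J→…→C path.
Neither criterion identifies P(C|do(J)) in this graph.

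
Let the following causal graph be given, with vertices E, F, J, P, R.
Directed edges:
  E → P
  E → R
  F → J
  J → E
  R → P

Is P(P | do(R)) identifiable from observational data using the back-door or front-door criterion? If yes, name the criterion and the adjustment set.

desc(R)\{R}={P}; candidates ⊆ {E,F,J}.
size 0: {}; under {} R still reaches {E,F,J,P} ∋ P.
{E}: R⊥P given {E} in G with R→· removed — back-door holds.
P(P|do(R)) = Σ_{E} P(P|R,E)·P(E).

P(P|do(R)): backdoor, adjust for {E}.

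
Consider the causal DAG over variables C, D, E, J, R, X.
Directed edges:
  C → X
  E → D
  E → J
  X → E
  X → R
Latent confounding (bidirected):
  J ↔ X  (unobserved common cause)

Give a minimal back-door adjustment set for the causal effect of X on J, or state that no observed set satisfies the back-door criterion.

X→J: no observed back-door set.

desc(X)\{X}={D,E,J,R}; candidates ⊆ {C}.
X↔J: latent back-door arc(s) into X.
size 0: {}; under {} X still reaches {C,J} ∋ J.
size 1: {C}; under {C} X still reaches {J} ∋ J.
X↔J cannot be blocked by any observed set — no back-door set.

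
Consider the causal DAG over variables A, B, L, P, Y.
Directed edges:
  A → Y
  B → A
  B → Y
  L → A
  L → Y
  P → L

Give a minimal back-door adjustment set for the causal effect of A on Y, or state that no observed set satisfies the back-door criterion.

desc(A)\{A}={Y}; candidates ⊆ {B,L,P}.
size 0: {}; under {} A still reaches {B,L,P,Y} ∋ Y.
size 1: {B}, {L}, {P}; under {B} A still reaches {L,P,Y} ∋ Y.
{B,L}: A⊥Y given {B,L} in G with A→· removed — back-door holds.

A→Y: minimal back-door set {B, L}.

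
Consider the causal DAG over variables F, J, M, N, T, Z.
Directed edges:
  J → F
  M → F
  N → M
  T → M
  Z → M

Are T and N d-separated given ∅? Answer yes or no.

Yes — T ⊥ N | ∅.

Bayes-Ball from T | ∅ reaches {F,M}.
N ∉ reach(T|∅) ⇒ T ⊥ N | ∅.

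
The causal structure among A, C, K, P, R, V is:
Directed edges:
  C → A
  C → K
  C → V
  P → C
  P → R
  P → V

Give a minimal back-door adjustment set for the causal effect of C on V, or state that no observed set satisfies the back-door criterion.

C→V: minimal back-door set {P}.

desc(C)\{C}={A,K,V}; candidates ⊆ {P,R}.
size 0: {}; under {} C still reaches {P,R,V} ∋ V.
{P}: C⊥V given {P} in G with C→· removed — back-door holds.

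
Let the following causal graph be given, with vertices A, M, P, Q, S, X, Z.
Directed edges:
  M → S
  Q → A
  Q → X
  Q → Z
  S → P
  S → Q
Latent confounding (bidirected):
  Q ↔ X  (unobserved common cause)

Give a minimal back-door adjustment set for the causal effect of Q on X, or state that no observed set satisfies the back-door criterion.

desc(Q)\{Q}={A,X,Z}; candidates ⊆ {M,P,S}.
Q↔X: latent back-door arc(s) into Q.
size 0: {}; under {} Q still reaches {M,P,S,X} ∋ X.
size 1: {M}, {P}, {S}; under {M} Q still reaches {P,S,X} ∋ X.
size 2: {M,P}, {M,S}, {P,S}; under {M,P} Q still reaches {S,X} ∋ X.
Q↔X cannot be blocked by any observed set — no back-door set.

Q→X: no observed back-door set.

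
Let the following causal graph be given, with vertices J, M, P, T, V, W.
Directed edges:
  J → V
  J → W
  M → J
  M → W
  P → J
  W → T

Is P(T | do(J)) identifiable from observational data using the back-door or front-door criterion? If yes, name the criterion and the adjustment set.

P(T|do(J)): backdoor, adjust for {M}.

desc(J)\{J}={T,V,W}; candidates ⊆ {M,P}.
size 0: {}; under {} J still reaches {M,P,T,W} ∋ T.
{M}: J⊥T given {M} in G with J→· removed — back-door holds.
P(T|do(J)) = Σ_{M} P(T|J,M)·P(M).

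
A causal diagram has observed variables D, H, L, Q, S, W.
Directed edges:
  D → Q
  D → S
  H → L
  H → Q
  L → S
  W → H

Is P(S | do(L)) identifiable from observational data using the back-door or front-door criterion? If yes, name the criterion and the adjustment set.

desc(L)\{L}={S}; candidates ⊆ {D,H,Q,W}.
∅: L⊥S given ∅ in G with L→· removed — back-door holds.
P(S|do(L)) = P(S|L) — no adjustment needed.

P(S|do(L)): backdoor, adjust for ∅.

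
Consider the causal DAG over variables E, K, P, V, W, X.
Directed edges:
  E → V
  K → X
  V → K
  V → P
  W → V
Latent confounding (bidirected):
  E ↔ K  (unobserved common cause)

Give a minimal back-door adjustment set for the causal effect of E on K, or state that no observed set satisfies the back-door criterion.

E→K: no observed back-door set.

desc(E)\{E}={K,P,V,X}; candidates ⊆ {W}.
E↔K: latent back-door arc(s) into E.
size 0: {}; under {} E still reaches {K,X} ∋ K.
size 1: {W}; under {W} E still reaches {K,X} ∋ K.
E↔K cannot be blocked by any observed set — no back-door set.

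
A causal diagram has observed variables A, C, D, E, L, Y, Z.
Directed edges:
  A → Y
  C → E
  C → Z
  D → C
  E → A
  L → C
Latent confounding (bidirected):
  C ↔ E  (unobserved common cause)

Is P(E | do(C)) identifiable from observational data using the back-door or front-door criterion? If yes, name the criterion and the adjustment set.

P(E|do(C)): not identifiable (no BD/FD set).

desc(C)\{C}={A,E,Y,Z}; candidates ⊆ {D,L}.
C↔E: latent back-door arc(s) into C.
size 0: {}; under {} C still reaches {A,D,E,L,Y} ∋ E.
size 1: {D}, {L}; under {D} C still reaches {A,E,L,Y} ∋ E.
size 2: {D,L}; under {D,L} C still reaches {A,E,Y} ∋ E.
C↔E cannot be blocked by any observed set — no back-door set.
No mediator lies on a directed C→…→E path.
Neither criterion identifies P(E|do(C)) in this graph.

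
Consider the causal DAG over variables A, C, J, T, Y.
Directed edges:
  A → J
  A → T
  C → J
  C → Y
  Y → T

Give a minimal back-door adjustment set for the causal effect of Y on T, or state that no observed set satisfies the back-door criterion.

desc(Y)\{Y}={T}; candidates ⊆ {A,C,J}.
∅: Y⊥T given ∅ in G with Y→· removed — back-door holds.

Y→T: minimal back-door set ∅.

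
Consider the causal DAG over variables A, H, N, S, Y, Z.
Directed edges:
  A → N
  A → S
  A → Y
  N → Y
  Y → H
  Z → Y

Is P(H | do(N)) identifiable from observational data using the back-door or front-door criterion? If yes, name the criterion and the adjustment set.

desc(N)\{N}={H,Y}; candidates ⊆ {A,S,Z}.
size 0: {}; under {} N still reaches {A,H,S,Y} ∋ H.
{A}: N⊥H given {A} in G with N→· removed — back-door holds.
P(H|do(N)) = Σ_{A} P(H|N,A)·P(A).

P(H|do(N)): backdoor, adjust for {A}.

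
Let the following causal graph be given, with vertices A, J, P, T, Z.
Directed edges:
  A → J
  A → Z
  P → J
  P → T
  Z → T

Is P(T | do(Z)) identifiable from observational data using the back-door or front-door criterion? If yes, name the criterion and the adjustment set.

desc(Z)\{Z}={T}; candidates ⊆ {A,J,P}.
∅: Z⊥T given ∅ in G with Z→· removed — back-door holds.
P(T|do(Z)) = P(T|Z) — no adjustment needed.

P(T|do(Z)): backdoor, adjust for ∅.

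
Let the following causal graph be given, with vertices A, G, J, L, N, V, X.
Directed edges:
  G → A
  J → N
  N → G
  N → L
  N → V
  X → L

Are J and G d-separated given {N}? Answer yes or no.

Bayes-Ball from J | {N} reaches ∅.
G ∉ reach(J|{N}) ⇒ J ⊥ G | {N}.

Yes — J ⊥ G | {N}.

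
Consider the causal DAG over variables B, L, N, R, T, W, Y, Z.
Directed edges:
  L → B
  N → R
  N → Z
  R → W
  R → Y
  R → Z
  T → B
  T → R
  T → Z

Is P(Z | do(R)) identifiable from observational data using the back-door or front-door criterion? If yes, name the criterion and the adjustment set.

P(Z|do(R)): backdoor, adjust for {N, T}.

desc(R)\{R}={W,Y,Z}; candidates ⊆ {B,L,N,T}.
size 0: {}; under {} R still reaches {B,N,T,Z} ∋ Z.
size 1: {B}, {L}, {N} …(+1); under {B} R still reaches {L,N,T,Z} ∋ Z.
{N,T}: R⊥Z given {N,T} in G with R→· removed — back-door holds.
P(Z|do(R)) = Σ_{N,T} P(Z|R,N,T)·P(N,T).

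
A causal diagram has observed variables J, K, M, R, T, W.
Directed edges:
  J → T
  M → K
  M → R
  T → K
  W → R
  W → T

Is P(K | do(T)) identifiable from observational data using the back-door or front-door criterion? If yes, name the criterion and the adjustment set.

desc(T)\{T}={K}; candidates ⊆ {J,M,R,W}.
∅: T⊥K given ∅ in G with T→· removed — back-door holds.
P(K|do(T)) = P(K|T) — no adjustment needed.

P(K|do(T)): backdoor, adjust for ∅.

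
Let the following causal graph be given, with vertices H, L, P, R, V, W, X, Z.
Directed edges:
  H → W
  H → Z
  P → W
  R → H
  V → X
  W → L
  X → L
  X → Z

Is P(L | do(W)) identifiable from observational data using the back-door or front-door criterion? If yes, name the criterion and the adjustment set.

P(L|do(W)): backdoor, adjust for ∅.

desc(W)\{W}={L}; candidates ⊆ {H,P,R,V,X,Z}.
∅: W⊥L given ∅ in G with W→· removed — back-door holds.
P(L|do(W)) = P(L|W) — no adjustment needed.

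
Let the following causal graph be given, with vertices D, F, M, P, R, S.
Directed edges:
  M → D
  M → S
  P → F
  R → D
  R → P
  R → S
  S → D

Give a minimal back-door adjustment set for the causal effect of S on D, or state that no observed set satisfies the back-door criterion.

S→D: minimal back-door set {M, R}.

desc(S)\{S}={D}; candidates ⊆ {F,M,P,R}.
size 0: {}; under {} S still reaches {D,F,M,P,R} ∋ D.
size 1: {F}, {M}, {P} …(+1); under {F} S still reaches {D,M,P,R} ∋ D.
{M,R}: S⊥D given {M,R} in G with S→· removed — back-door holds.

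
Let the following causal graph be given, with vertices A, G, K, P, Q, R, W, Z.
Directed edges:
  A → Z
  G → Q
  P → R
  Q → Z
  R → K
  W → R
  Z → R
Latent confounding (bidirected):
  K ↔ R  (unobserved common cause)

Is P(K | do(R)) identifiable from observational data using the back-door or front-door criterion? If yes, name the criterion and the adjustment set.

desc(R)\{R}={K}; candidates ⊆ {A,G,P,Q,W,Z}.
R↔K: latent back-door arc(s) into R.
size 0: {}; under {} R still reaches {A,G,K,P,Q,W,Z} ∋ K.
size 1: {A}, {G}, {P} …(+3); under {A} R still reaches {G,K,P,Q,W,Z} ∋ K.
size 2: {A,G}, {A,P}, {A,Q} …(+12); under {A,G} R still reaches {K,P,Q,W,Z} ∋ K.
R↔K cannot be blocked by any observed set — no back-door set.
No mediator lies on a directed R→…→K path.
Neither criterion identifies P(K|do(R)) in this graph.

P(K|do(R)): not identifiable (no BD/FD set).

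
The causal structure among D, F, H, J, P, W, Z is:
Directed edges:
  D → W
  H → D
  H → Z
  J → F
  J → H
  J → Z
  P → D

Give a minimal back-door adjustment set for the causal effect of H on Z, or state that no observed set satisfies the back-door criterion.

desc(H)\{H}={D,W,Z}; candidates ⊆ {F,J,P}.
size 0: {}; under {} H still reaches {F,J,Z} ∋ Z.
{J}: H⊥Z given {J} in G with H→· removed — back-door holds.

H→Z: minimal back-door set {J}.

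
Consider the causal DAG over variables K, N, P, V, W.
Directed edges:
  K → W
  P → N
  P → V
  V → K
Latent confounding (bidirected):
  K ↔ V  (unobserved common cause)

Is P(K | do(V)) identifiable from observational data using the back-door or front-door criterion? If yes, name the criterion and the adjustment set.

P(K|do(V)): not identifiable (no BD/FD set).

desc(V)\{V}={K,W}; candidates ⊆ {N,P}.
V↔K: latent back-door arc(s) into V.
size 0: {}; under {} V still reaches {K,N,P,W} ∋ K.
size 1: {N}, {P}; under {N} V still reaches {K,P,W} ∋ K.
size 2: {N,P}; under {N,P} V still reaches {K,W} ∋ K.
V↔K cannot be blocked by any observed set — no back-door set.
No mediator lies on a directed V→…→K path.
Neither criterion identifies P(K|do(V)) in this graph.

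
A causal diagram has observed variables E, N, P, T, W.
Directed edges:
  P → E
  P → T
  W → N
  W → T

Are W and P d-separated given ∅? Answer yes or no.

Bayes-Ball from W | ∅ reaches {N,T}.
P ∉ reach(W|∅) ⇒ W ⊥ P | ∅.

Yes — W ⊥ P | ∅.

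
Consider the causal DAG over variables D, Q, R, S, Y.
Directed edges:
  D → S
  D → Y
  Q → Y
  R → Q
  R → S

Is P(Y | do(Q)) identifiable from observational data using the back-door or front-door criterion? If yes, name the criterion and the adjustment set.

P(Y|do(Q)): backdoor, adjust for ∅.

desc(Q)\{Q}={Y}; candidates ⊆ {D,R,S}.
∅: Q⊥Y given ∅ in G with Q→· removed — back-door holds.
P(Y|do(Q)) = P(Y|Q) — no adjustment needed.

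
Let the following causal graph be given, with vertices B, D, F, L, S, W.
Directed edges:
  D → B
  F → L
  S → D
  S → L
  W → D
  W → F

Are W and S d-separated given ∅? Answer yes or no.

Bayes-Ball from W | ∅ reaches {B,D,F,L}.
S ∉ reach(W|∅) ⇒ W ⊥ S | ∅.

Yes — W ⊥ S | ∅.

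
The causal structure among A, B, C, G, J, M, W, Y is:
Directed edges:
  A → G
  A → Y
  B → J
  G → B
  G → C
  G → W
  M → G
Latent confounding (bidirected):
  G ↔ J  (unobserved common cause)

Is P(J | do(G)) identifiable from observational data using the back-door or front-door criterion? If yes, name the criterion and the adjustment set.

P(J|do(G)): frontdoor, adjust for {B}.

desc(G)\{G}={B,C,J,W}; candidates ⊆ {A,M,Y}.
G↔J: latent back-door arc(s) into G.
size 0: {}; under {} G still reaches {A,J,M,Y} ∋ J.
size 1: {A}, {M}, {Y}; under {A} G still reaches {J,M} ∋ J.
size 2: {A,M}, {A,Y}, {M,Y}; under {A,M} G still reaches {J} ∋ J.
G↔J cannot be blocked by any observed set — no back-door set.
{B}: (i) intercepts every directed G→J path; (ii) no back-door G→{B}; (iii) {G} blocks every back-door {B}→J. Front-door holds.
P(J|do(G)) = Σ_{B} P(B|G) Σ_{G'} P(J|B,G')P(G').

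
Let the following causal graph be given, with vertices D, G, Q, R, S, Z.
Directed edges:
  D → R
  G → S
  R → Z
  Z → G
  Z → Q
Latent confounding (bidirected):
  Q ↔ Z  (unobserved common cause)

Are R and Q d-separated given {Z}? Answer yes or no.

Bayes-Ball from R | {Z} reaches {D,Q}.
Q ∈ reach(R|{Z}) ⇒ R ⊥̸ Q | {Z}.

No — R and Q are d-connected given {Z}.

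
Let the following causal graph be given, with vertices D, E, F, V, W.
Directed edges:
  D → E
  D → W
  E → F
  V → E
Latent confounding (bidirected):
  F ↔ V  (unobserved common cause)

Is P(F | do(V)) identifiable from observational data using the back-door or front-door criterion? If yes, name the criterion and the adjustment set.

P(F|do(V)): frontdoor, adjust for {E}.

desc(V)\{V}={E,F}; candidates ⊆ {D,W}.
V↔F: latent back-door arc(s) into V.
size 0: {}; under {} V still reaches {F} ∋ F.
size 1: {D}, {W}; under {D} V still reaches {F} ∋ F.
size 2: {D,W}; under {D,W} V still reaches {F} ∋ F.
V↔F cannot be blocked by any observed set — no back-door set.
{E}: (i) intercepts every directed V→F path; (ii) no back-door V→{E}; (iii) {V} blocks every back-door {E}→F. Front-door holds.
P(F|do(V)) = Σ_{E} P(E|V) Σ_{V'} P(F|E,V')P(V').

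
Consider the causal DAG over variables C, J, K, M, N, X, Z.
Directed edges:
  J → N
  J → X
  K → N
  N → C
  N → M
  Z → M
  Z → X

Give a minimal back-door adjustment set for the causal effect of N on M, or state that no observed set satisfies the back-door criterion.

N→M: minimal back-door set ∅.

desc(N)\{N}={C,M}; candidates ⊆ {J,K,X,Z}.
∅: N⊥M given ∅ in G with N→· removed — back-door holds.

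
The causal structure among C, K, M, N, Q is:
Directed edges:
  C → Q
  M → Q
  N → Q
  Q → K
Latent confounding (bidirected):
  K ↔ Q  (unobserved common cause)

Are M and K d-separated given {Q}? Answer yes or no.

Bayes-Ball from M | {Q} reaches {C,K,N}.
K ∈ reach(M|{Q}) ⇒ M ⊥̸ K | {Q}.

No — M and K are d-connected given {Q}.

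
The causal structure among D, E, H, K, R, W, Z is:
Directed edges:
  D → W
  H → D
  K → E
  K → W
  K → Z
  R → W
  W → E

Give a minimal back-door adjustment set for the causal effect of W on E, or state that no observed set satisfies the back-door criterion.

W→E: minimal back-door set {K}.

desc(W)\{W}={E}; candidates ⊆ {D,H,K,R,Z}.
size 0: {}; under {} W still reaches {D,E,H,K,R,Z} ∋ E.
{K}: W⊥E given {K} in G with W→· removed — back-door holds.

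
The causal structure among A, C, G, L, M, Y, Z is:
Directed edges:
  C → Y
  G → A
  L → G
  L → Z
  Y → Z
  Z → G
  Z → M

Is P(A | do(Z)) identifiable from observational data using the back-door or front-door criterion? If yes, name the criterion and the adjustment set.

P(A|do(Z)): backdoor, adjust for {L}.

desc(Z)\{Z}={A,G,M}; candidates ⊆ {C,L,Y}.
size 0: {}; under {} Z still reaches {A,C,G,L,Y} ∋ A.
{L}: Z⊥A given {L} in G with Z→· removed — back-door holds.
P(A|do(Z)) = Σ_{L} P(A|Z,L)·P(L).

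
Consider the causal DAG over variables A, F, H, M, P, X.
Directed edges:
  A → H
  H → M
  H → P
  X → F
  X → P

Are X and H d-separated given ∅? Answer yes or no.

Yes — X ⊥ H | ∅.

Bayes-Ball from X | ∅ reaches {F,P}.
H ∉ reach(X|∅) ⇒ X ⊥ H | ∅.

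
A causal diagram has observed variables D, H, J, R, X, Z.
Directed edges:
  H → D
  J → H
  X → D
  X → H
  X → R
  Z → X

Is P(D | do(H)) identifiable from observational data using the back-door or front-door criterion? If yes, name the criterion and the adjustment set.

desc(H)\{H}={D}; candidates ⊆ {J,R,X,Z}.
size 0: {}; under {} H still reaches {D,J,R,X,Z} ∋ D.
{X}: H⊥D given {X} in G with H→· removed — back-door holds.
P(D|do(H)) = Σ_{X} P(D|H,X)·P(X).

P(D|do(H)): backdoor, adjust for {X}.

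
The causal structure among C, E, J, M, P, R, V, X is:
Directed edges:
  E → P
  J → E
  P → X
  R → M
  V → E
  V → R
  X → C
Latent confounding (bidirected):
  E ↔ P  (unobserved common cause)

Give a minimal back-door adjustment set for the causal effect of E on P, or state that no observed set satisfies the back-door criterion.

desc(E)\{E}={C,P,X}; candidates ⊆ {J,M,R,V}.
E↔P: latent back-door arc(s) into E.
size 0: {}; under {} E still reaches {C,J,M,P,R,V,X} ∋ P.
size 1: {J}, {M}, {R} …(+1); under {J} E still reaches {C,M,P,R,V,X} ∋ P.
size 2: {J,M}, {J,R}, {J,V} …(+3); under {J,M} E still reaches {C,P,R,V,X} ∋ P.
E↔P cannot be blocked by any observed set — no back-door set.

E→P: no observed back-door set.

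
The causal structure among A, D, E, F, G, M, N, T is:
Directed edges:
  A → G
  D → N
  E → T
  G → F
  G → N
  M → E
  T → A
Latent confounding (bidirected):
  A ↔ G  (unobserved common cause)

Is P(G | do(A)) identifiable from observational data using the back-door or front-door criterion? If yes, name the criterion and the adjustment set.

desc(A)\{A}={F,G,N}; candidates ⊆ {D,E,M,T}.
A↔G: latent back-door arc(s) into A.
size 0: {}; under {} A still reaches {E,F,G,M,N,T} ∋ G.
size 1: {D}, {E}, {M} …(+1); under {D} A still reaches {E,F,G,M,N,T} ∋ G.
size 2: {D,E}, {D,M}, {D,T} …(+3); under {D,E} A still reaches {F,G,N,T} ∋ G.
A↔G cannot be blocked by any observed set — no back-door set.
No mediator lies on a directed A→…→G path.
Neither criterion identifies P(G|do(A)) in this graph.

P(G|do(A)): not identifiable (no BD/FD set).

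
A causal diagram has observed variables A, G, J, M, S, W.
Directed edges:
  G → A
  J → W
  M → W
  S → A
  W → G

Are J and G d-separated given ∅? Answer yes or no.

No — J and G are d-connected given ∅.

Bayes-Ball from J | ∅ reaches {A,G,W}.
G ∈ reach(J|∅) ⇒ J ⊥̸ G | ∅.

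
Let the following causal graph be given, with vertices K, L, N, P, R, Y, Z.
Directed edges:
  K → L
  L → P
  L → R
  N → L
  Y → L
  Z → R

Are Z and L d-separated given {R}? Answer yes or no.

Bayes-Ball from Z | {R} reaches {K,L,N,P,Y}.
L ∈ reach(Z|{R}) ⇒ Z ⊥̸ L | {R}.

No — Z and L are d-connected given {R}.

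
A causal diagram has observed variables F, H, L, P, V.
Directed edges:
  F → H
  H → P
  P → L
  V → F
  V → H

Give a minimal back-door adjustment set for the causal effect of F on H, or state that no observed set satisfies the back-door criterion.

desc(F)\{F}={H,L,P}; candidates ⊆ {V}.
size 0: {}; under {} F still reaches {H,L,P,V} ∋ H.
{V}: F⊥H given {V} in G with F→· removed — back-door holds.

F→H: minimal back-door set {V}.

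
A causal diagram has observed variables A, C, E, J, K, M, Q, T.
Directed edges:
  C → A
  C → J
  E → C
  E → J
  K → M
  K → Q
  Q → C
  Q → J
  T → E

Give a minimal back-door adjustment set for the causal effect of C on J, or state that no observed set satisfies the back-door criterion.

desc(C)\{C}={A,J}; candidates ⊆ {E,K,M,Q,T}.
size 0: {}; under {} C still reaches {E,J,K,M,Q,T} ∋ J.
size 1: {E}, {K}, {M} …(+2); under {E} C still reaches {J,K,M,Q} ∋ J.
{E,Q}: C⊥J given {E,Q} in G with C→· removed — back-door holds.

C→J: minimal back-door set {E, Q}.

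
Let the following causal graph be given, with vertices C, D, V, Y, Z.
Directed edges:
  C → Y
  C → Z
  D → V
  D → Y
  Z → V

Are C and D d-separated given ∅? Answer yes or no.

Yes — C ⊥ D | ∅.

Bayes-Ball from C | ∅ reaches {V,Y,Z}.
D ∉ reach(C|∅) ⇒ C ⊥ D | ∅.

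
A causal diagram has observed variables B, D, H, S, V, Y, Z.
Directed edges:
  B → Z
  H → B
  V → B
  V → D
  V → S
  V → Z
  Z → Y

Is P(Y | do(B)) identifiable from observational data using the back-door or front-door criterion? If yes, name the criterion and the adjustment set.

desc(B)\{B}={Y,Z}; candidates ⊆ {D,H,S,V}.
size 0: {}; under {} B still reaches {D,H,S,V,Y,Z} ∋ Y.
{V}: B⊥Y given {V} in G with B→· removed — back-door holds.
P(Y|do(B)) = Σ_{V} P(Y|B,V)·P(V).

P(Y|do(B)): backdoor, adjust for {V}.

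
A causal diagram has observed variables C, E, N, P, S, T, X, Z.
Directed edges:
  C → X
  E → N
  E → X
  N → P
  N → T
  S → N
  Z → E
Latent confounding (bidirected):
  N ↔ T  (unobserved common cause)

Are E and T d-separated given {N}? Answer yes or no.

No — E and T are d-connected given {N}.

Bayes-Ball from E | {N} reaches {S,T,X,Z}.
T ∈ reach(E|{N}) ⇒ E ⊥̸ T | {N}.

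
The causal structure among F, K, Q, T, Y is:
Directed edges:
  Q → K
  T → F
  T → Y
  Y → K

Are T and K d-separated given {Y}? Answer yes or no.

Yes — T ⊥ K | {Y}.

Bayes-Ball from T | {Y} reaches {F}.
K ∉ reach(T|{Y}) ⇒ T ⊥ K | {Y}.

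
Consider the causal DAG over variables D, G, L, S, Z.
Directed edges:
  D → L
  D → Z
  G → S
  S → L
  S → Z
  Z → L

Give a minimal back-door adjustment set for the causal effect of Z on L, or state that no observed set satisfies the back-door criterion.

Z→L: minimal back-door set {D, S}.

desc(Z)\{Z}={L}; candidates ⊆ {D,G,S}.
size 0: {}; under {} Z still reaches {D,G,L,S} ∋ L.
size 1: {D}, {G}, {S}; under {D} Z still reaches {G,L,S} ∋ L.
{D,S}: Z⊥L given {D,S} in G with Z→· removed — back-door holds.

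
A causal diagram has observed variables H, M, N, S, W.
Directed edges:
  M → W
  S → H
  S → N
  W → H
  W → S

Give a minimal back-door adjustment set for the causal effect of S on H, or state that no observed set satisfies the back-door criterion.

S→H: minimal back-door set {W}.

desc(S)\{S}={H,N}; candidates ⊆ {M,W}.
size 0: {}; under {} S still reaches {H,M,W} ∋ H.
{W}: S⊥H given {W} in G with S→· removed — back-door holds.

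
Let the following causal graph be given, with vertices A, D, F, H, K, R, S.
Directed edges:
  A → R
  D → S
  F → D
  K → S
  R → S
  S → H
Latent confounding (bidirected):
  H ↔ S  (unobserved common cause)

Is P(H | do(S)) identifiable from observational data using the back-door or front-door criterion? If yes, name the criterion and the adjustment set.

P(H|do(S)): not identifiable (no BD/FD set).

desc(S)\{S}={H}; candidates ⊆ {A,D,F,K,R}.
S↔H: latent back-door arc(s) into S.
size 0: {}; under {} S still reaches {A,D,F,H,K,R} ∋ H.
size 1: {A}, {D}, {F} …(+2); under {A} S still reaches {D,F,H,K,R} ∋ H.
size 2: {A,D}, {A,F}, {A,K} …(+7); under {A,D} S still reaches {H,K,R} ∋ H.
S↔H cannot be blocked by any observed set — no back-door set.
No mediator lies on a directed S→…→H path.
Neither criterion identifies P(H|do(S)) in this graph.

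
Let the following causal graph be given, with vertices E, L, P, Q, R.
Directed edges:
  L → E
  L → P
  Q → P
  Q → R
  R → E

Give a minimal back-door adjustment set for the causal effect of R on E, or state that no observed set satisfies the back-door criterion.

R→E: minimal back-door set ∅.

desc(R)\{R}={E}; candidates ⊆ {L,P,Q}.
∅: R⊥E given ∅ in G with R→· removed — back-door holds.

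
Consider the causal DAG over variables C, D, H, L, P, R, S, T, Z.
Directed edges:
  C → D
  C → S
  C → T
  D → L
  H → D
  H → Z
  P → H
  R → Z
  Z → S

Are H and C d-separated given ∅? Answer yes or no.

Yes — H ⊥ C | ∅.

Bayes-Ball from H | ∅ reaches {D,L,P,S,Z}.
C ∉ reach(H|∅) ⇒ H ⊥ C | ∅.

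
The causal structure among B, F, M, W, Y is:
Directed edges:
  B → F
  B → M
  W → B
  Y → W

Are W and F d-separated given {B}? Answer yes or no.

Bayes-Ball from W | {B} reaches {Y}.
F ∉ reach(W|{B}) ⇒ W ⊥ F | {B}.

Yes — W ⊥ F | {B}.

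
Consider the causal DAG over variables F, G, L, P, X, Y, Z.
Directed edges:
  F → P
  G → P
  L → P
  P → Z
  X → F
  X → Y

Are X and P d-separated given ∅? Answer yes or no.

Bayes-Ball from X | ∅ reaches {F,P,Y,Z}.
P ∈ reach(X|∅) ⇒ X ⊥̸ P | ∅.

No — X and P are d-connected given ∅.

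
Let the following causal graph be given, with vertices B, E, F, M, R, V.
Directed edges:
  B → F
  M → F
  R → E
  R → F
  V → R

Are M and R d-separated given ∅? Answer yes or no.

Yes — M ⊥ R | ∅.

Bayes-Ball from M | ∅ reaches {F}.
R ∉ reach(M|∅) ⇒ M ⊥ R | ∅.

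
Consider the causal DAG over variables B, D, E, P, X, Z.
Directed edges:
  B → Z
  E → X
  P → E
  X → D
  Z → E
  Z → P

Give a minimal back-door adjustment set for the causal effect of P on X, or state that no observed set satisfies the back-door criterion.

desc(P)\{P}={D,E,X}; candidates ⊆ {B,Z}.
size 0: {}; under {} P still reaches {B,D,E,X,Z} ∋ X.
{Z}: P⊥X given {Z} in G with P→· removed — back-door holds.

P→X: minimal back-door set {Z}.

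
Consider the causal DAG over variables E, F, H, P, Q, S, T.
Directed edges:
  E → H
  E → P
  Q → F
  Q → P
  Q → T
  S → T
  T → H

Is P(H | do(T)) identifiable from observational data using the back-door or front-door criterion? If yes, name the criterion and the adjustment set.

P(H|do(T)): backdoor, adjust for ∅.

desc(T)\{T}={H}; candidates ⊆ {E,F,P,Q,S}.
∅: T⊥H given ∅ in G with T→· removed — back-door holds.
P(H|do(T)) = P(H|T) — no adjustment needed.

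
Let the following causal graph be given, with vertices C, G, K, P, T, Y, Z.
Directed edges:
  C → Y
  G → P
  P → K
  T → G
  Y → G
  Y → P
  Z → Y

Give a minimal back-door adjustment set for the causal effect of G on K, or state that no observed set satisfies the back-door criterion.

G→K: minimal back-door set {Y}.

desc(G)\{G}={K,P}; candidates ⊆ {C,T,Y,Z}.
size 0: {}; under {} G still reaches {C,K,P,T,Y,Z} ∋ K.
{Y}: G⊥K given {Y} in G with G→· removed — back-door holds.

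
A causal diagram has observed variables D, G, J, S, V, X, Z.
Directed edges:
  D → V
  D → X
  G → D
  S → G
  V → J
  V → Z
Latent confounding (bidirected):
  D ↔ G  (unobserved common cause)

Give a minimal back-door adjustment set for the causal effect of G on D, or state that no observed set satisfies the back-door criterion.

G→D: no observed back-door set.

desc(G)\{G}={D,J,V,X,Z}; candidates ⊆ {S}.
G↔D: latent back-door arc(s) into G.
size 0: {}; under {} G still reaches {D,J,S,V,X,Z} ∋ D.
size 1: {S}; under {S} G still reaches {D,J,V,X,Z} ∋ D.
G↔D cannot be blocked by any observed set — no back-door set.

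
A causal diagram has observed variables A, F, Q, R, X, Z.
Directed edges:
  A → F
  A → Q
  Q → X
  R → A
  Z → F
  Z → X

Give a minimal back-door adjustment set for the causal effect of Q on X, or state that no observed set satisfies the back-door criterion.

desc(Q)\{Q}={X}; candidates ⊆ {A,F,R,Z}.
∅: Q⊥X given ∅ in G with Q→· removed — back-door holds.

Q→X: minimal back-door set ∅.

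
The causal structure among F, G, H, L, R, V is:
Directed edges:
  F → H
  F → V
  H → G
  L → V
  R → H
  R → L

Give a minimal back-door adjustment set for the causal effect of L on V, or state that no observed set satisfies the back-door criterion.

desc(L)\{L}={V}; candidates ⊆ {F,G,H,R}.
∅: L⊥V given ∅ in G with L→· removed — back-door holds.

L→V: minimal back-door set ∅.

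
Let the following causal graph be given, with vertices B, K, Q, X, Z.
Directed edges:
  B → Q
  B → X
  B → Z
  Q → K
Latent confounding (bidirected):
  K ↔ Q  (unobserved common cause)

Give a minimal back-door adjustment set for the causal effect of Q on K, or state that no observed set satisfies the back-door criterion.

desc(Q)\{Q}={K}; candidates ⊆ {B,X,Z}.
Q↔K: latent back-door arc(s) into Q.
size 0: {}; under {} Q still reaches {B,K,X,Z} ∋ K.
size 1: {B}, {X}, {Z}; under {B} Q still reaches {K} ∋ K.
size 2: {B,X}, {B,Z}, {X,Z}; under {B,X} Q still reaches {K} ∋ K.
Q↔K cannot be blocked by any observed set — no back-door set.

Q→K: no observed back-door set.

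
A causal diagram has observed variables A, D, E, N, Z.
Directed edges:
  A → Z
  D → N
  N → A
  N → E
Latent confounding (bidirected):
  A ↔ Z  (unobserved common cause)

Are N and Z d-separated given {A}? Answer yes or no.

No — N and Z are d-connected given {A}.

Bayes-Ball from N | {A} reaches {D,E,Z}.
Z ∈ reach(N|{A}) ⇒ N ⊥̸ Z | {A}.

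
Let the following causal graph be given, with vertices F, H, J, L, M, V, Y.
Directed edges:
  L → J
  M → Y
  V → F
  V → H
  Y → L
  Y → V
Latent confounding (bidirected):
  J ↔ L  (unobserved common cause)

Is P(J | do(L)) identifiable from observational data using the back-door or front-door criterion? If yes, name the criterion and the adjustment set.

P(J|do(L)): not identifiable (no BD/FD set).

desc(L)\{L}={J}; candidates ⊆ {F,H,M,V,Y}.
L↔J: latent back-door arc(s) into L.
size 0: {}; under {} L still reaches {F,H,J,M,V,Y} ∋ J.
size 1: {F}, {H}, {M} …(+2); under {F} L still reaches {H,J,M,V,Y} ∋ J.
size 2: {F,H}, {F,M}, {F,V} …(+7); under {F,H} L still reaches {J,M,V,Y} ∋ J.
L↔J cannot be blocked by any observed set — no back-door set.
No mediator lies on a directed L→…→J path.
Neither criterion identifies P(J|do(L)) in this graph.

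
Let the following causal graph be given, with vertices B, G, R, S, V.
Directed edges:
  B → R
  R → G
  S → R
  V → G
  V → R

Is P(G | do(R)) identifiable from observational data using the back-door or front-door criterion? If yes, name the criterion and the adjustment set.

P(G|do(R)): backdoor, adjust for {V}.

desc(R)\{R}={G}; candidates ⊆ {B,S,V}.
size 0: {}; under {} R still reaches {B,G,S,V} ∋ G.
{V}: R⊥G given {V} in G with R→· removed — back-door holds.
P(G|do(R)) = Σ_{V} P(G|R,V)·P(V).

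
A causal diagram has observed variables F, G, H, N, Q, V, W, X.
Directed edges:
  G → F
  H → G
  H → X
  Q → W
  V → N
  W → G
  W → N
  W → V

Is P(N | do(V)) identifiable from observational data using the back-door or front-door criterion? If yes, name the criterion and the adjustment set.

P(N|do(V)): backdoor, adjust for {W}.

desc(V)\{V}={N}; candidates ⊆ {F,G,H,Q,W,X}.
size 0: {}; under {} V still reaches {F,G,N,Q,W} ∋ N.
{W}: V⊥N given {W} in G with V→· removed — back-door holds.
P(N|do(V)) = Σ_{W} P(N|V,W)·P(W).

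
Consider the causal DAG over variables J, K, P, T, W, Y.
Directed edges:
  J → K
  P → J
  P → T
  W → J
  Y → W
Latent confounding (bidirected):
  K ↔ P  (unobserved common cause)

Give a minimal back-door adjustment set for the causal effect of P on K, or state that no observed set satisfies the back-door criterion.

desc(P)\{P}={J,K,T}; candidates ⊆ {W,Y}.
P↔K: latent back-door arc(s) into P.
size 0: {}; under {} P still reaches {K} ∋ K.
size 1: {W}, {Y}; under {W} P still reaches {K} ∋ K.
size 2: {W,Y}; under {W,Y} P still reaches {K} ∋ K.
P↔K cannot be blocked by any observed set — no back-door set.

P→K: no observed back-door set.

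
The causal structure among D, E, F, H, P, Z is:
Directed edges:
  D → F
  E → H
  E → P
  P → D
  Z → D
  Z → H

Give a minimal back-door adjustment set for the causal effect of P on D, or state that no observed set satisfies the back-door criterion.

desc(P)\{P}={D,F}; candidates ⊆ {E,H,Z}.
∅: P⊥D given ∅ in G with P→· removed — back-door holds.

P→D: minimal back-door set ∅.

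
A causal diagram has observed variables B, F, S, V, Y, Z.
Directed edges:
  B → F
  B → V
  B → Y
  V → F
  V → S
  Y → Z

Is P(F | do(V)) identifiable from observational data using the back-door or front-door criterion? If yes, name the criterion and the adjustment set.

P(F|do(V)): backdoor, adjust for {B}.

desc(V)\{V}={F,S}; candidates ⊆ {B,Y,Z}.
size 0: {}; under {} V still reaches {B,F,Y,Z} ∋ F.
{B}: V⊥F given {B} in G with V→· removed — back-door holds.
P(F|do(V)) = Σ_{B} P(F|V,B)·P(B).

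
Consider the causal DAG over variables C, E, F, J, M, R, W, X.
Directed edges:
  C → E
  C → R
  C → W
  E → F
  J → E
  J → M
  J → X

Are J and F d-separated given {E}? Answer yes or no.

Bayes-Ball from J | {E} reaches {C,M,R,W,X}.
F ∉ reach(J|{E}) ⇒ J ⊥ F | {E}.

Yes — J ⊥ F | {E}.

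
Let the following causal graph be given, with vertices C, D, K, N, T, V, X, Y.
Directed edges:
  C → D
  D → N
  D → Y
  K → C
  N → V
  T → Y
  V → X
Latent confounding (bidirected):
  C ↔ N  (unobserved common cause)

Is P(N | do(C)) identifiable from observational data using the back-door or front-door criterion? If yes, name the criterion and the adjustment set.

P(N|do(C)): frontdoor, adjust for {D}.

desc(C)\{C}={D,N,V,X,Y}; candidates ⊆ {K,T}.
C↔N: latent back-door arc(s) into C.
size 0: {}; under {} C still reaches {K,N,V,X} ∋ N.
size 1: {K}, {T}; under {K} C still reaches {N,V,X} ∋ N.
size 2: {K,T}; under {K,T} C still reaches {N,V,X} ∋ N.
C↔N cannot be blocked by any observed set — no back-door set.
{D}: (i) intercepts every directed C→N path; (ii) no back-door C→{D}; (iii) {C} blocks every back-door {D}→N. Front-door holds.
P(N|do(C)) = Σ_{D} P(D|C) Σ_{C'} P(N|D,C')P(C').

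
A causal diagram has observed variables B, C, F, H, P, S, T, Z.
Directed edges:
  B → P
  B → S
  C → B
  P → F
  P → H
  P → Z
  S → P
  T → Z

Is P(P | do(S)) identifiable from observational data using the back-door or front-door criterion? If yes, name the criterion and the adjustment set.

desc(S)\{S}={F,H,P,Z}; candidates ⊆ {B,C,T}.
size 0: {}; under {} S still reaches {B,C,F,H,P,Z} ∋ P.
{B}: S⊥P given {B} in G with S→· removed — back-door holds.
P(P|do(S)) = Σ_{B} P(P|S,B)·P(B).

P(P|do(S)): backdoor, adjust for {B}.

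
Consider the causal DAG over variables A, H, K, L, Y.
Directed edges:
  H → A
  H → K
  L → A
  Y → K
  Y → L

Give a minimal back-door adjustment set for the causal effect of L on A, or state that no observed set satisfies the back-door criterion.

desc(L)\{L}={A}; candidates ⊆ {H,K,Y}.
∅: L⊥A given ∅ in G with L→· removed — back-door holds.

L→A: minimal back-door set ∅.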